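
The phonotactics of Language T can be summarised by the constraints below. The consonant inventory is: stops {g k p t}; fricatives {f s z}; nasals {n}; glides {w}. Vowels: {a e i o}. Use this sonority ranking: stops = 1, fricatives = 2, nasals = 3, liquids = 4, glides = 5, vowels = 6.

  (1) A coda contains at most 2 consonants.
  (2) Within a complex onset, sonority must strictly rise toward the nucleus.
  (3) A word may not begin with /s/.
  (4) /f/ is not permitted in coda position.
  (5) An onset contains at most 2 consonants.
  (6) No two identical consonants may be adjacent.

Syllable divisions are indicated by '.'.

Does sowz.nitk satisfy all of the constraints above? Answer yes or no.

sowz.nitk — violates constraint 3: word begins with /s/ → illicit

no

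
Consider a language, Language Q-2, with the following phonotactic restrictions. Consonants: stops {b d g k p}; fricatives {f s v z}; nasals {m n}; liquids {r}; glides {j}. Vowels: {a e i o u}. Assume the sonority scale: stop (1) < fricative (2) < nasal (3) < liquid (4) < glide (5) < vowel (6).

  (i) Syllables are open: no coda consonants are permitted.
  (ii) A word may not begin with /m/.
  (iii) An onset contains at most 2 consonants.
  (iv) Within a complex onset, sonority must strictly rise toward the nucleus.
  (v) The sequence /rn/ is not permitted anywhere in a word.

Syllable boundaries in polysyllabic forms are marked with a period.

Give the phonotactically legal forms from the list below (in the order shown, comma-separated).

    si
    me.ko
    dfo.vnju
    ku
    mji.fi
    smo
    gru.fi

si, ku, smo, gru.fi

si — σ1 onset /s/, coda /∅/ ok → phonotactically legal
me.ko — violates constraint (ii): word begins with /m/ → phonotactically illegal
dfo.vnju — violates constraint (iii): syllable 2 onset /vnj/ has 3 consonants (> 2) → phonotactically illegal
ku — σ1 onset /k/, coda /∅/ ok → phonotactically legal
mji.fi — violates constraint (ii): word begins with /m/ → phonotactically illegal
smo — σ1 onset /sm/ (2→3 rises), coda /∅/ ok → phonotactically legal
gru.fi — σ1 onset /gr/ (1→4 rises), coda /∅/ ok; σ2 onset /f/, coda /∅/ ok → phonotactically legal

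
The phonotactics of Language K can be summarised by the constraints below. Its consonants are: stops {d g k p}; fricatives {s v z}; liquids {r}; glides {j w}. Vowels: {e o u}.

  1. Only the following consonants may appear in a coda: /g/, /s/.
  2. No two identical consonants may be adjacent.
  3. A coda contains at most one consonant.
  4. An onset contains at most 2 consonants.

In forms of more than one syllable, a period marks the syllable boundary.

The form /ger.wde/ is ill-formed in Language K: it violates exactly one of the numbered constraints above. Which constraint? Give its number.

1

/ger.wde/: syllable 1 coda contains /r/, which is not a licensed coda consonant.
This is a violation of constraint 1: "Only the following consonants may appear in a coda: /g/, /s/."
The remaining constraints (2, 3, 4) are satisfied.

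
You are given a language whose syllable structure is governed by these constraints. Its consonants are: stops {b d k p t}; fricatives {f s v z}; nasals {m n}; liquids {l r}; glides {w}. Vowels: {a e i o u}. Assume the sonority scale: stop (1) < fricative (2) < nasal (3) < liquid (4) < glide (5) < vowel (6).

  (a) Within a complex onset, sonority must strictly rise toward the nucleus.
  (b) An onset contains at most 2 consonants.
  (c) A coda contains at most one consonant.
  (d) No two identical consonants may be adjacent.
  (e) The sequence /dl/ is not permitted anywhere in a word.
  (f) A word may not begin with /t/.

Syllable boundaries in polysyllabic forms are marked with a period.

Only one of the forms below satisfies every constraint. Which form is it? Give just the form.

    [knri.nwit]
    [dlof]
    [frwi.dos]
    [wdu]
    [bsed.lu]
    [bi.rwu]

[bi.rwu]

[knri.nwit] — violates constraint (b): syllable 1 onset /knr/ has 3 consonants (> 2) → phonotactically illegal
[dlof] — violates constraint (e): contains banned sequence /dl/ → phonotactically illegal
[frwi.dos] — violates constraint (b): syllable 1 onset /frw/ has 3 consonants (> 2) → phonotactically illegal
[wdu] — violates constraint (a): syllable 1 onset /wd/: /w/ (glide, 5) → /d/ (stop, 1) does not rise → phonotactically illegal
[bsed.lu] — violates constraint (e): contains banned sequence /dl/ → phonotactically illegal
[bi.rwu] — σ1 onset /b/, coda /∅/ ok; σ2 onset /rw/ (4→5 rises), coda /∅/ ok → phonotactically legal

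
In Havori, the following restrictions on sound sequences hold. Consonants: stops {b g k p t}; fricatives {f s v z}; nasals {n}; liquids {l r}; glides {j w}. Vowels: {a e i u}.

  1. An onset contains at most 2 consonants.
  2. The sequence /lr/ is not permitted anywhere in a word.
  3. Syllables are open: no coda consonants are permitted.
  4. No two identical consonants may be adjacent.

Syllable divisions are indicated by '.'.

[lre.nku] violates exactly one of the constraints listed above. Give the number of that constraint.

2

[lre.nku]: contains banned sequence /lr/.
This is a violation of constraint 2: "The sequence /lr/ is not permitted anywhere in a word."
The remaining constraints (1, 3, 4) are satisfied.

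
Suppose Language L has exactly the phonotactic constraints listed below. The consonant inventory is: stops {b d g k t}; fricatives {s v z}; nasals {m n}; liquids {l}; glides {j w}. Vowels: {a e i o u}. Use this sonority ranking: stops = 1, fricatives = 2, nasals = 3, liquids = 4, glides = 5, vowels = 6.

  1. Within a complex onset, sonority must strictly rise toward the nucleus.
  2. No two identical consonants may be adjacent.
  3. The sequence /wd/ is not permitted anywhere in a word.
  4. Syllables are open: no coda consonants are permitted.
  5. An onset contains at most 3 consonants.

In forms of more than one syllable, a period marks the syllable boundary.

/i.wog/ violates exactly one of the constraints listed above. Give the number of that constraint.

4

/i.wog/: syllable 2 coda /g/ has 1 consonant (> 0).
This is a violation of constraint 4: "Syllables are open: no coda consonants are permitted."
The remaining constraints (1, 2, 3, 5) are satisfied.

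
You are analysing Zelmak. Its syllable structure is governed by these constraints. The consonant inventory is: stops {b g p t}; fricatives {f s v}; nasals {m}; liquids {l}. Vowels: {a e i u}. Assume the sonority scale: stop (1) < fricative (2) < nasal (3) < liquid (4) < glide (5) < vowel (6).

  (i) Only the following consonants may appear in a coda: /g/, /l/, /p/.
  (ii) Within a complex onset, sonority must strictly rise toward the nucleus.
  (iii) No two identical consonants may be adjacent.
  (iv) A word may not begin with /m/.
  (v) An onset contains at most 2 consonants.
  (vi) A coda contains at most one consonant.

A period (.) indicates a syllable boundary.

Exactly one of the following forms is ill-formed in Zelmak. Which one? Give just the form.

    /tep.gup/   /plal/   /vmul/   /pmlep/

/tep.gup/ — σ1 onset /t/, coda /p/ ok; σ2 onset /g/, coda /p/ ok → well-formed
/plal/ — σ1 onset /pl/ (1→4 rises), coda /l/ ok → well-formed
/vmul/ — σ1 onset /vm/ (2→3 rises), coda /l/ ok → well-formed
/pmlep/ — violates constraint (v): syllable 1 onset /pml/ has 3 consonants (> 2) → ill-formed

/pmlep/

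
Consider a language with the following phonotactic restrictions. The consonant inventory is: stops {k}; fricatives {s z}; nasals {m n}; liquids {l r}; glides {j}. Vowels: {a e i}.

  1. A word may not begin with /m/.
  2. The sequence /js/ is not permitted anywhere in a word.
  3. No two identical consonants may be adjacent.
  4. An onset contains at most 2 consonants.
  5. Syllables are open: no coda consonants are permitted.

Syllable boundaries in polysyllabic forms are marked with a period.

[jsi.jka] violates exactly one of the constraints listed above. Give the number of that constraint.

2

[jsi.jka]: contains banned sequence /js/.
This is a violation of constraint 2: "The sequence /js/ is not permitted anywhere in a word."
The remaining constraints (1, 3, 4, 5) are satisfied.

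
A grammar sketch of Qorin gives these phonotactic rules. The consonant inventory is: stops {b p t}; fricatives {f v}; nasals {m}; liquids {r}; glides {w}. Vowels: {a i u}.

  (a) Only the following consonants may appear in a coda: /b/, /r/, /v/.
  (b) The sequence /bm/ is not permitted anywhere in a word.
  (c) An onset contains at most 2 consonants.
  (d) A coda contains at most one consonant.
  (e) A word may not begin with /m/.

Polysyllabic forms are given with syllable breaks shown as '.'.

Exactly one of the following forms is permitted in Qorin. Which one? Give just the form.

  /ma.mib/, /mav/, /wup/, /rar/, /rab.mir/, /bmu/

/ma.mib/ — violates constraint (e): word begins with /m/ → not permitted
/mav/ — violates constraint (e): word begins with /m/ → not permitted
/wup/ — violates constraint (a): syllable 1 coda contains /p/, which is not a licensed coda consonant → not permitted
/rar/ — σ1 onset /r/, coda /r/ ok → permitted
/rab.mir/ — violates constraint (b): contains banned sequence /bm/ → not permitted
/bmu/ — violates constraint (b): contains banned sequence /bm/ → not permitted

/rar/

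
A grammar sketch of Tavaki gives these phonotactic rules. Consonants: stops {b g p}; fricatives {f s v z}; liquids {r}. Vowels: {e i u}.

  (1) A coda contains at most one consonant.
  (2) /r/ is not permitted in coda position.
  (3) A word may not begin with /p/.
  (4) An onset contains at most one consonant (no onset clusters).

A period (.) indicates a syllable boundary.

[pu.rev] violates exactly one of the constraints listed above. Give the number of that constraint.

3

[pu.rev]: word begins with /p/.
This is a violation of constraint 3: "A word may not begin with /p/."
The remaining constraints (1, 2, 4) are satisfied.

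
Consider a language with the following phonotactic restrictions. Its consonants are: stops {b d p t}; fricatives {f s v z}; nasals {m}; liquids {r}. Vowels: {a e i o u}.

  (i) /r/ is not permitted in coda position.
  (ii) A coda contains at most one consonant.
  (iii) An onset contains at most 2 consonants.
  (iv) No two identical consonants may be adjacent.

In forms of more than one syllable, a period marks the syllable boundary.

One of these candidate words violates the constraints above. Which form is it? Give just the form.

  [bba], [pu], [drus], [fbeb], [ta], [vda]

[bba]

[bba] — violates constraint (iv): adjacent identical consonants /bb/ → phonotactically illegal
[pu] — σ1 onset /p/, coda /∅/ ok → phonotactically legal
[drus] — σ1 onset /dr/ (2C), coda /s/ ok → phonotactically legal
[fbeb] — σ1 onset /fb/ (2C), coda /b/ ok → phonotactically legal
[ta] — σ1 onset /t/, coda /∅/ ok → phonotactically legal
[vda] — σ1 onset /vd/ (2C), coda /∅/ ok → phonotactically legal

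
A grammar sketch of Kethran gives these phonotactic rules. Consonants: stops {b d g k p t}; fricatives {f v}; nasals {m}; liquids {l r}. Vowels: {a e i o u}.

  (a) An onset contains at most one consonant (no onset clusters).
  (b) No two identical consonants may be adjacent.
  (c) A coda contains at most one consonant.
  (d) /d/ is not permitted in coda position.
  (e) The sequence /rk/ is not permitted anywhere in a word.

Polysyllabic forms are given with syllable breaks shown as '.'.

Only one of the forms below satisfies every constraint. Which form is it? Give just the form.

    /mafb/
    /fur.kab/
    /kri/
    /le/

/mafb/ — violates constraint (c): syllable 1 coda /fb/ has 2 consonants (> 1) → phonotactically illegal
/fur.kab/ — violates constraint (e): contains banned sequence /rk/ → phonotactically illegal
/kri/ — violates constraint (a): syllable 1 onset /kr/ has 2 consonants (> 1) → phonotactically illegal
/le/ — σ1 onset /l/, coda /∅/ ok → phonotactically legal

/le/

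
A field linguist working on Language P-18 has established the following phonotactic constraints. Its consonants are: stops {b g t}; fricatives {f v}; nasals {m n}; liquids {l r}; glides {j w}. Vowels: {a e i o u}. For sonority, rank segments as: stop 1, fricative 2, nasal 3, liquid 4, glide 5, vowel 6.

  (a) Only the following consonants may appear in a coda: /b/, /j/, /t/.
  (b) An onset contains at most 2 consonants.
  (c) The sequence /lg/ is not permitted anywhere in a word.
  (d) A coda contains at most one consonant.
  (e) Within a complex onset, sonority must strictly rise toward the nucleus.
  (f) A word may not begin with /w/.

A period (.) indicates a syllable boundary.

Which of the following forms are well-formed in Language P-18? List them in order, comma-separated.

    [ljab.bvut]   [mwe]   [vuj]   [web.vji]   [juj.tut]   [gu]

[ljab.bvut], [mwe], [vuj], [juj.tut], [gu]

[ljab.bvut] — σ1 onset /lj/ (4→5 rises), coda /b/ ok; σ2 onset /bv/ (1→2 rises), coda /t/ ok → well-formed
[mwe] — σ1 onset /mw/ (3→5 rises), coda /∅/ ok → well-formed
[vuj] — σ1 onset /v/, coda /j/ ok → well-formed
[web.vji] — violates constraint (f): word begins with /w/ → ill-formed
[juj.tut] — σ1 onset /j/, coda /j/ ok; σ2 onset /t/, coda /t/ ok → well-formed
[gu] — σ1 onset /g/, coda /∅/ ok → well-formed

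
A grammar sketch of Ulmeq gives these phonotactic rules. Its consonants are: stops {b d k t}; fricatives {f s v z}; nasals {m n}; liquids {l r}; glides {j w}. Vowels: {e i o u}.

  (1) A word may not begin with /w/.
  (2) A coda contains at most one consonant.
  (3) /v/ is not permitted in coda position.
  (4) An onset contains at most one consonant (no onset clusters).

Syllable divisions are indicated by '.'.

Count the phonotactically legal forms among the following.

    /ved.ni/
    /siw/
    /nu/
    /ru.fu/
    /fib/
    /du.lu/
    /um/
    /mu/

8

/ved.ni/ — σ1 onset /v/, coda /d/ ok; σ2 onset /n/, coda /∅/ ok → phonotactically legal
/siw/ — σ1 onset /s/, coda /w/ ok → phonotactically legal
/nu/ — σ1 onset /n/, coda /∅/ ok → phonotactically legal
/ru.fu/ — σ1 onset /r/, coda /∅/ ok; σ2 onset /f/, coda /∅/ ok → phonotactically legal
/fib/ — σ1 onset /f/, coda /b/ ok → phonotactically legal
/du.lu/ — σ1 onset /d/, coda /∅/ ok; σ2 onset /l/, coda /∅/ ok → phonotactically legal
/um/ — σ1 onset /∅/, coda /m/ ok → phonotactically legal
/mu/ — σ1 onset /m/, coda /∅/ ok → phonotactically legal
Phonotactically legal: /ved.ni/, /siw/, /nu/, /ru.fu/, /fib/, /du.lu/, /um/, /mu/ → 8.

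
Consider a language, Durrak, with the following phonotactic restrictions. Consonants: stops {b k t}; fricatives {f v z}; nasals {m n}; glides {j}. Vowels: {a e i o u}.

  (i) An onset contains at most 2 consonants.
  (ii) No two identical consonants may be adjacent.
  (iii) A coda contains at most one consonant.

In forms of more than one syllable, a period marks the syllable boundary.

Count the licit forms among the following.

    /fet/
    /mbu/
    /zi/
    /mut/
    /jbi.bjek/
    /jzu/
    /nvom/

7

/fet/ — σ1 onset /f/, coda /t/ ok → licit
/mbu/ — σ1 onset /mb/ (2C), coda /∅/ ok → licit
/zi/ — σ1 onset /z/, coda /∅/ ok → licit
/mut/ — σ1 onset /m/, coda /t/ ok → licit
/jbi.bjek/ — σ1 onset /jb/ (2C), coda /∅/ ok; σ2 onset /bj/ (2C), coda /k/ ok → licit
/jzu/ — σ1 onset /jz/ (2C), coda /∅/ ok → licit
/nvom/ — σ1 onset /nv/ (2C), coda /m/ ok → licit
Licit: /fet/, /mbu/, /zi/, /mut/, /jbi.bjek/, /jzu/, /nvom/ → 7.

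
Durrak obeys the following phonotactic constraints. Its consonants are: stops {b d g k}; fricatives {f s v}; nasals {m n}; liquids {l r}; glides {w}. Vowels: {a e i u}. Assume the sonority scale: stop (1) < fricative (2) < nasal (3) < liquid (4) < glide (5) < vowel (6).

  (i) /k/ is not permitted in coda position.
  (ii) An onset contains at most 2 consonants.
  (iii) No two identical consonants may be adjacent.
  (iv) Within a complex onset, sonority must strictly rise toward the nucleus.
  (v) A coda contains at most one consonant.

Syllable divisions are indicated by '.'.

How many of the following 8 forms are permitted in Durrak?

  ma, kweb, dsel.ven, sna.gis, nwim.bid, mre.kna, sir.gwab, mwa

8

ma — σ1 onset /m/, coda /∅/ ok → permitted
kweb — σ1 onset /kw/ (1→5 rises), coda /b/ ok → permitted
dsel.ven — σ1 onset /ds/ (1→2 rises), coda /l/ ok; σ2 onset /v/, coda /n/ ok → permitted
sna.gis — σ1 onset /sn/ (2→3 rises), coda /∅/ ok; σ2 onset /g/, coda /s/ ok → permitted
nwim.bid — σ1 onset /nw/ (3→5 rises), coda /m/ ok; σ2 onset /b/, coda /d/ ok → permitted
mre.kna — σ1 onset /mr/ (3→4 rises), coda /∅/ ok; σ2 onset /kn/ (1→3 rises), coda /∅/ ok → permitted
sir.gwab — σ1 onset /s/, coda /r/ ok; σ2 onset /gw/ (1→5 rises), coda /b/ ok → permitted
mwa — σ1 onset /mw/ (3→5 rises), coda /∅/ ok → permitted
Permitted: ma, kweb, dsel.ven, sna.gis, nwim.bid, mre.kna, sir.gwab, mwa → 8.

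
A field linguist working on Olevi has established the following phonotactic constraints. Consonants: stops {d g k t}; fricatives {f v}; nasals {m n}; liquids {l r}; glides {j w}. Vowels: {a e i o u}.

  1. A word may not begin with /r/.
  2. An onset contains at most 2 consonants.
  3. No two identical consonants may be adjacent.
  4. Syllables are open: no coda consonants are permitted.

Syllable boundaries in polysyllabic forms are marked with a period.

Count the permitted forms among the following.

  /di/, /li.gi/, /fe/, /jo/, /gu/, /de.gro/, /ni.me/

/di/ — σ1 onset /d/, coda /∅/ ok → permitted
/li.gi/ — σ1 onset /l/, coda /∅/ ok; σ2 onset /g/, coda /∅/ ok → permitted
/fe/ — σ1 onset /f/, coda /∅/ ok → permitted
/jo/ — σ1 onset /j/, coda /∅/ ok → permitted
/gu/ — σ1 onset /g/, coda /∅/ ok → permitted
/de.gro/ — σ1 onset /d/, coda /∅/ ok; σ2 onset /gr/ (2C), coda /∅/ ok → permitted
/ni.me/ — σ1 onset /n/, coda /∅/ ok; σ2 onset /m/, coda /∅/ ok → permitted
Permitted: /di/, /li.gi/, /fe/, /jo/, /gu/, /de.gro/, /ni.me/ → 7.

7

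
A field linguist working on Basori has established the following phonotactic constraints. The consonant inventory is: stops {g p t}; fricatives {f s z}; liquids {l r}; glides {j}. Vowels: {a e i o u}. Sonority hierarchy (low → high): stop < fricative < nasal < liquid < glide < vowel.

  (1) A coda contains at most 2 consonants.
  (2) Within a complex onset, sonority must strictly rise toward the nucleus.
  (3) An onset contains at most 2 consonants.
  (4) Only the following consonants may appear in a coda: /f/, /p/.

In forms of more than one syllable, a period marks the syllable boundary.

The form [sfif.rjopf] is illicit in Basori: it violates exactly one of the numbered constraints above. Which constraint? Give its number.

[sfif.rjopf]: syllable 1 onset /sf/: /s/ (fricative, 2) → /f/ (fricative, 2) does not rise.
This is a violation of constraint 2: "Within a complex onset, sonority must strictly rise toward the nucleus."
The remaining constraints (1, 3, 4) are satisfied.

2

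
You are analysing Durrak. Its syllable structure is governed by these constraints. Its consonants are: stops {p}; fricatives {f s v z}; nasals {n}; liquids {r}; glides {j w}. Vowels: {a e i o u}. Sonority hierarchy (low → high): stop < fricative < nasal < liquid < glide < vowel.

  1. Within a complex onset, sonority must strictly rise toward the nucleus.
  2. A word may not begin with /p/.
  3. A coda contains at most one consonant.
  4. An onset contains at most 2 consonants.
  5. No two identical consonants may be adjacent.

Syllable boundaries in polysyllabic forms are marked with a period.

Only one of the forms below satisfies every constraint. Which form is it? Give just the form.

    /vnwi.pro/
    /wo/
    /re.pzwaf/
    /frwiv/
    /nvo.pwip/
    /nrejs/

/wo/

/vnwi.pro/ — violates constraint 4: syllable 1 onset /vnw/ has 3 consonants (> 2) → ill-formed
/wo/ — σ1 onset /w/, coda /∅/ ok → well-formed
/re.pzwaf/ — violates constraint 4: syllable 2 onset /pzw/ has 3 consonants (> 2) → ill-formed
/frwiv/ — violates constraint 4: syllable 1 onset /frw/ has 3 consonants (> 2) → ill-formed
/nvo.pwip/ — violates constraint 1: syllable 1 onset /nv/: /n/ (nasal, 3) → /v/ (fricative, 2) does not rise → ill-formed
/nrejs/ — violates constraint 3: syllable 1 coda /js/ has 2 consonants (> 1) → ill-formed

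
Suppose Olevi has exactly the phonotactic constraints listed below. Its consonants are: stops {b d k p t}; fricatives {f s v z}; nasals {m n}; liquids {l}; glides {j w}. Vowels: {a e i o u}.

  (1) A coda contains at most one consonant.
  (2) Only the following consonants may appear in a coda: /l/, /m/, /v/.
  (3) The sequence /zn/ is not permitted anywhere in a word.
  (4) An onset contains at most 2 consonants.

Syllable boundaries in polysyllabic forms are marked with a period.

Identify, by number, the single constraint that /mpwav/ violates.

/mpwav/: syllable 1 onset /mpw/ has 3 consonants (> 2).
This is a violation of constraint 4: "An onset contains at most 2 consonants."
The remaining constraints (1, 2, 3) are satisfied.

4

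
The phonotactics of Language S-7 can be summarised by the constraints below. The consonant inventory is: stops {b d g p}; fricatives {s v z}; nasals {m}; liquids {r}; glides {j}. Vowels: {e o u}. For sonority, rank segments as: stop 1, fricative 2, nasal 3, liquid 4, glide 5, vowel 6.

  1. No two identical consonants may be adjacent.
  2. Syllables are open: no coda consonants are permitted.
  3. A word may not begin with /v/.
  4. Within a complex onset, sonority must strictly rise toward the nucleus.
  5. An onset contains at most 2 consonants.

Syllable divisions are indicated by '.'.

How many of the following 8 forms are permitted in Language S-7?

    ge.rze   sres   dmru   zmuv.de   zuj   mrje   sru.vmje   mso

ge.rze — violates constraint 4: syllable 2 onset /rz/: /r/ (liquid, 4) → /z/ (fricative, 2) does not rise → not permitted
sres — violates constraint 2: syllable 1 coda /s/ has 1 consonant (> 0) → not permitted
dmru — violates constraint 5: syllable 1 onset /dmr/ has 3 consonants (> 2) → not permitted
zmuv.de — violates constraint 2: syllable 1 coda /v/ has 1 consonant (> 0) → not permitted
zuj — violates constraint 2: syllable 1 coda /j/ has 1 consonant (> 0) → not permitted
mrje — violates constraint 5: syllable 1 onset /mrj/ has 3 consonants (> 2) → not permitted
sru.vmje — violates constraint 5: syllable 2 onset /vmj/ has 3 consonants (> 2) → not permitted
mso — violates constraint 4: syllable 1 onset /ms/: /m/ (nasal, 3) → /s/ (fricative, 2) does not rise → not permitted
No form is permitted → 0.

0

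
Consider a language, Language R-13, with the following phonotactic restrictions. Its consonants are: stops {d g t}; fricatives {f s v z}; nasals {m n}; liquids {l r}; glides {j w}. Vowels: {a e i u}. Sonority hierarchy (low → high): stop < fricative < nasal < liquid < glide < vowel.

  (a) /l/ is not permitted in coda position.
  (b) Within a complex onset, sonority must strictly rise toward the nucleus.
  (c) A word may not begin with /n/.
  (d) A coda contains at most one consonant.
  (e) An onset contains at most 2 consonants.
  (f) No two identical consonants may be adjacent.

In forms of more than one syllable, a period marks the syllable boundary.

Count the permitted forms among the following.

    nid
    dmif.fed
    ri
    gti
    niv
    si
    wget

2

nid — violates constraint (c): word begins with /n/ → not permitted
dmif.fed — violates constraint (f): adjacent identical consonants /ff/ → not permitted
ri — σ1 onset /r/, coda /∅/ ok → permitted
gti — violates constraint (b): syllable 1 onset /gt/: /g/ (stop, 1) → /t/ (stop, 1) does not rise → not permitted
niv — violates constraint (c): word begins with /n/ → not permitted
si — σ1 onset /s/, coda /∅/ ok → permitted
wget — violates constraint (b): syllable 1 onset /wg/: /w/ (glide, 5) → /g/ (stop, 1) does not rise → not permitted
Permitted: ri, si → 2.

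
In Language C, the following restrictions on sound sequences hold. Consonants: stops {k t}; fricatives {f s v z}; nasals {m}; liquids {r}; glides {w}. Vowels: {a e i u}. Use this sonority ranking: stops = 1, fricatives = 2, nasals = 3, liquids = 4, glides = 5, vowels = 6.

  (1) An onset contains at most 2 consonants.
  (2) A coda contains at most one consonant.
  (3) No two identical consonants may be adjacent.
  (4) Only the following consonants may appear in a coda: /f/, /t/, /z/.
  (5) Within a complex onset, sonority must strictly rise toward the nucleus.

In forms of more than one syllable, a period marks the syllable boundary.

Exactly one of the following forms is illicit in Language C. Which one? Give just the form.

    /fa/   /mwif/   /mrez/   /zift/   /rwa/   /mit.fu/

/zift/

/fa/ — σ1 onset /f/, coda /∅/ ok → licit
/mwif/ — σ1 onset /mw/ (3→5 rises), coda /f/ ok → licit
/mrez/ — σ1 onset /mr/ (3→4 rises), coda /z/ ok → licit
/zift/ — violates constraint 2: syllable 1 coda /ft/ has 2 consonants (> 1) → illicit
/rwa/ — σ1 onset /rw/ (4→5 rises), coda /∅/ ok → licit
/mit.fu/ — σ1 onset /m/, coda /t/ ok; σ2 onset /f/, coda /∅/ ok → licit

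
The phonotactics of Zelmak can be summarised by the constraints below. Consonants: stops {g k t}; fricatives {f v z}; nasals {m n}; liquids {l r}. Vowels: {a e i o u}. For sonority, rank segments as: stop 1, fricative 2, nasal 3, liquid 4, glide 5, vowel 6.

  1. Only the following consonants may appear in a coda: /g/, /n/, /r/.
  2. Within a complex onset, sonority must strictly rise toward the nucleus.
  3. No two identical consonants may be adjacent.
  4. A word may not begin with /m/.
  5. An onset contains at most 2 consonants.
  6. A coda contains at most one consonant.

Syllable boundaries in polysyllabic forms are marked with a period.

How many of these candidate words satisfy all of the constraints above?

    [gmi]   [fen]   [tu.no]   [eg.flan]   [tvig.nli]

5

[gmi] — σ1 onset /gm/ (1→3 rises), coda /∅/ ok → permitted
[fen] — σ1 onset /f/, coda /n/ ok → permitted
[tu.no] — σ1 onset /t/, coda /∅/ ok; σ2 onset /n/, coda /∅/ ok → permitted
[eg.flan] — σ1 onset /∅/, coda /g/ ok; σ2 onset /fl/ (2→4 rises), coda /n/ ok → permitted
[tvig.nli] — σ1 onset /tv/ (1→2 rises), coda /g/ ok; σ2 onset /nl/ (3→4 rises), coda /∅/ ok → permitted
Permitted: [gmi], [fen], [tu.no], [eg.flan], [tvig.nli] → 5.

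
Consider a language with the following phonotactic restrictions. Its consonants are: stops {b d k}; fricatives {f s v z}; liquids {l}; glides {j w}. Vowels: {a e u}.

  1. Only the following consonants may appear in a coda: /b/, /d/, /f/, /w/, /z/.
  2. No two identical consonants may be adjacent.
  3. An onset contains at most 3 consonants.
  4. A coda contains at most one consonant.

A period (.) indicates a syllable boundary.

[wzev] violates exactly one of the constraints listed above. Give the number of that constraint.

1

[wzev]: syllable 1 coda contains /v/, which is not a licensed coda consonant.
This is a violation of constraint 1: "Only the following consonants may appear in a coda: /b/, /d/, /f/, /w/, /z/."
The remaining constraints (2, 3, 4) are satisfied.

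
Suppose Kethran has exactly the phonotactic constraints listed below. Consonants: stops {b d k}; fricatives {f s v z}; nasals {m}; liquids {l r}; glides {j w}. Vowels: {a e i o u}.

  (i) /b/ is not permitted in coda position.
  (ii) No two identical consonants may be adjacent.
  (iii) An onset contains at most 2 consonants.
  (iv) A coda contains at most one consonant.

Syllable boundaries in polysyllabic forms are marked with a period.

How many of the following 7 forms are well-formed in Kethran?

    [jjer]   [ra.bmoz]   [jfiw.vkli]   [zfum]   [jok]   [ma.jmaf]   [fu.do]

5

[jjer] — violates constraint (ii): adjacent identical consonants /jj/ → ill-formed
[ra.bmoz] — σ1 onset /r/, coda /∅/ ok; σ2 onset /bm/ (2C), coda /z/ ok → well-formed
[jfiw.vkli] — violates constraint (iii): syllable 2 onset /vkl/ has 3 consonants (> 2) → ill-formed
[zfum] — σ1 onset /zf/ (2C), coda /m/ ok → well-formed
[jok] — σ1 onset /j/, coda /k/ ok → well-formed
[ma.jmaf] — σ1 onset /m/, coda /∅/ ok; σ2 onset /jm/ (2C), coda /f/ ok → well-formed
[fu.do] — σ1 onset /f/, coda /∅/ ok; σ2 onset /d/, coda /∅/ ok → well-formed
Well-formed: [ra.bmoz], [zfum], [jok], [ma.jmaf], [fu.do] → 5.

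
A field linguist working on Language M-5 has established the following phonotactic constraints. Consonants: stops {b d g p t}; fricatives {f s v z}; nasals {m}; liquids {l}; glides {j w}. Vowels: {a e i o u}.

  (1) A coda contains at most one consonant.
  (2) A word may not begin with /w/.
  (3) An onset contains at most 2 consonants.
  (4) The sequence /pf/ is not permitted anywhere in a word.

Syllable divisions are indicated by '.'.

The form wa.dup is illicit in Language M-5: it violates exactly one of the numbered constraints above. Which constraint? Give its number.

2

wa.dup: word begins with /w/.
This is a violation of constraint 2: "A word may not begin with /w/."
The remaining constraints (1, 3, 4) are satisfied.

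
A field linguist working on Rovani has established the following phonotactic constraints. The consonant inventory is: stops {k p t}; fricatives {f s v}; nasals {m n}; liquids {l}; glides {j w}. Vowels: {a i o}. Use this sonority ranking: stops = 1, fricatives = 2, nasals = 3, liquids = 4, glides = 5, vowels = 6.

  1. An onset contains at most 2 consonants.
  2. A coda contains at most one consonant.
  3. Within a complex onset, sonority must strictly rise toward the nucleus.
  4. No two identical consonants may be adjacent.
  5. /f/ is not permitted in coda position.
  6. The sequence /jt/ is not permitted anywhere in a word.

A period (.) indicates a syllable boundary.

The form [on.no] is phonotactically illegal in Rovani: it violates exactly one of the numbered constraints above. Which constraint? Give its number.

[on.no]: adjacent identical consonants /nn/.
This is a violation of constraint 4: "No two identical consonants may be adjacent."
The remaining constraints (1, 2, 3, 5, 6) are satisfied.

4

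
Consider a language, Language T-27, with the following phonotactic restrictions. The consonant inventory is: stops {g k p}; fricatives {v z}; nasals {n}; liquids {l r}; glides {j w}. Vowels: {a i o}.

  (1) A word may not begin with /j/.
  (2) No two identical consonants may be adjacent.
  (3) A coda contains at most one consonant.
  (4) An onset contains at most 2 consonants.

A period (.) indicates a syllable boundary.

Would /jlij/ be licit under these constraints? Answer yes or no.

/jlij/ — violates constraint 1: word begins with /j/ → illicit

no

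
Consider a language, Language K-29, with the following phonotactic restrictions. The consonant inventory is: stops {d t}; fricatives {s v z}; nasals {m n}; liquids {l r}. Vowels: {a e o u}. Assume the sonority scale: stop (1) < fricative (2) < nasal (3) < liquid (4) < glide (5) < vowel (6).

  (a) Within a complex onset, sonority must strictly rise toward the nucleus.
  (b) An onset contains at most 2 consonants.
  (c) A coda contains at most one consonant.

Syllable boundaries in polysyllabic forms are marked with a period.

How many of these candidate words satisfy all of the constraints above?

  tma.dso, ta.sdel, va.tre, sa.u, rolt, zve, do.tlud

4

tma.dso — σ1 onset /tm/ (1→3 rises), coda /∅/ ok; σ2 onset /ds/ (1→2 rises), coda /∅/ ok → licit
ta.sdel — violates constraint (a): syllable 2 onset /sd/: /s/ (fricative, 2) → /d/ (stop, 1) does not rise → illicit
va.tre — σ1 onset /v/, coda /∅/ ok; σ2 onset /tr/ (1→4 rises), coda /∅/ ok → licit
sa.u — σ1 onset /s/, coda /∅/ ok; σ2 onset /∅/, coda /∅/ ok → licit
rolt — violates constraint (c): syllable 1 coda /lt/ has 2 consonants (> 1) → illicit
zve — violates constraint (a): syllable 1 onset /zv/: /z/ (fricative, 2) → /v/ (fricative, 2) does not rise → illicit
do.tlud — σ1 onset /d/, coda /∅/ ok; σ2 onset /tl/ (1→4 rises), coda /d/ ok → licit
Licit: tma.dso, va.tre, sa.u, do.tlud → 4.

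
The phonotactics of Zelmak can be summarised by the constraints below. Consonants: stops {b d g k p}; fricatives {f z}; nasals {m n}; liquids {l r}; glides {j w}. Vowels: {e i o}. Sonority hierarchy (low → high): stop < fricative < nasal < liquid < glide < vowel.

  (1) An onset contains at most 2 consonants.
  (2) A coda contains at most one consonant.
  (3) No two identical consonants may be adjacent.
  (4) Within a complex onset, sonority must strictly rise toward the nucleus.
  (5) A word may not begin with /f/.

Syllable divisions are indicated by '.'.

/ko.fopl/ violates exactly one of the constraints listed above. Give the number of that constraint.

/ko.fopl/: syllable 2 coda /pl/ has 2 consonants (> 1).
This is a violation of constraint 2: "A coda contains at most one consonant."
The remaining constraints (1, 3, 4, 5) are satisfied.

2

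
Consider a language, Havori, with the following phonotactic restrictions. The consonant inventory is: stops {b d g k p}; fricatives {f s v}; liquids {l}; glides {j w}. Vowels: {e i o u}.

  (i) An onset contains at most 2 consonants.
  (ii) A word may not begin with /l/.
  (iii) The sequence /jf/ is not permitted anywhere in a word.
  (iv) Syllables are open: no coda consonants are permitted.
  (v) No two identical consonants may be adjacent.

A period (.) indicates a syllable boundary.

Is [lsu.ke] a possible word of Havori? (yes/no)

[lsu.ke] — violates constraint (ii): word begins with /l/ → not permitted

no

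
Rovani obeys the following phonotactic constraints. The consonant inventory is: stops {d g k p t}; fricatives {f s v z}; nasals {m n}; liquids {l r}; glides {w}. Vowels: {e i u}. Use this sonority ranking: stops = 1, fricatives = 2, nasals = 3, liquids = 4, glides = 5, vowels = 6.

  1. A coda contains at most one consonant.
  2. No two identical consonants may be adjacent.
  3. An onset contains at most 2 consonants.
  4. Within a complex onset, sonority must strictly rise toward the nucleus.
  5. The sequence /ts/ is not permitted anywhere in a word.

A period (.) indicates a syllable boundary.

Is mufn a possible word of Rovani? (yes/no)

mufn — violates constraint 1: syllable 1 coda /fn/ has 2 consonants (> 1) → ill-formed

no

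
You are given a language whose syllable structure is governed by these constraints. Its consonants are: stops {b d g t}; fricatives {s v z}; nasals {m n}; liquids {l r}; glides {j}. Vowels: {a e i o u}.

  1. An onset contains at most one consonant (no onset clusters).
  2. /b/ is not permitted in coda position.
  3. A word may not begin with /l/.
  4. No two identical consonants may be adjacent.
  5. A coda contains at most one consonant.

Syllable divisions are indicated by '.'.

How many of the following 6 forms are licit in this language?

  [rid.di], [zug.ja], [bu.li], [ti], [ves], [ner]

5

[rid.di] — violates constraint 4: adjacent identical consonants /dd/ → illicit
[zug.ja] — σ1 onset /z/, coda /g/ ok; σ2 onset /j/, coda /∅/ ok → licit
[bu.li] — σ1 onset /b/, coda /∅/ ok; σ2 onset /l/, coda /∅/ ok → licit
[ti] — σ1 onset /t/, coda /∅/ ok → licit
[ves] — σ1 onset /v/, coda /s/ ok → licit
[ner] — σ1 onset /n/, coda /r/ ok → licit
Licit: [zug.ja], [bu.li], [ti], [ves], [ner] → 5.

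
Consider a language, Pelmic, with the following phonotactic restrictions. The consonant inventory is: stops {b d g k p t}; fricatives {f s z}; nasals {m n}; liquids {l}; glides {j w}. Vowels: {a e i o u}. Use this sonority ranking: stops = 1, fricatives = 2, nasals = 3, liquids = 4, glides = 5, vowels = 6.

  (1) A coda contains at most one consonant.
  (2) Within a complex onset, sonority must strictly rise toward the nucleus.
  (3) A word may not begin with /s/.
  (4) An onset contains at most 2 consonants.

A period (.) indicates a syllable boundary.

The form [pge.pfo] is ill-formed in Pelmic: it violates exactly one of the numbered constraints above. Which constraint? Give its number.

2

[pge.pfo]: syllable 1 onset /pg/: /p/ (stop, 1) → /g/ (stop, 1) does not rise.
This is a violation of constraint 2: "Within a complex onset, sonority must strictly rise toward the nucleus."
The remaining constraints (1, 3, 4) are satisfied.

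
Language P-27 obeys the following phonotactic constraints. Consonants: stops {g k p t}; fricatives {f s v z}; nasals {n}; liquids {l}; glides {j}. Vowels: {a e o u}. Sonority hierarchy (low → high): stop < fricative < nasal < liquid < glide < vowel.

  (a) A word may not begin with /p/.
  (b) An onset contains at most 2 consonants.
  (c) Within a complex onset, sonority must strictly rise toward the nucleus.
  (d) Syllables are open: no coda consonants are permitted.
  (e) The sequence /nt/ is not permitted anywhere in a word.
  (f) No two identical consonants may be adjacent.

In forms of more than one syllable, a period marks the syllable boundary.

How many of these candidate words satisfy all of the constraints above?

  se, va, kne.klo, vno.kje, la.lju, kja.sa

se — σ1 onset /s/, coda /∅/ ok → permitted
va — σ1 onset /v/, coda /∅/ ok → permitted
kne.klo — σ1 onset /kn/ (1→3 rises), coda /∅/ ok; σ2 onset /kl/ (1→4 rises), coda /∅/ ok → permitted
vno.kje — σ1 onset /vn/ (2→3 rises), coda /∅/ ok; σ2 onset /kj/ (1→5 rises), coda /∅/ ok → permitted
la.lju — σ1 onset /l/, coda /∅/ ok; σ2 onset /lj/ (4→5 rises), coda /∅/ ok → permitted
kja.sa — σ1 onset /kj/ (1→5 rises), coda /∅/ ok; σ2 onset /s/, coda /∅/ ok → permitted
Permitted: se, va, kne.klo, vno.kje, la.lju, kja.sa → 6.

6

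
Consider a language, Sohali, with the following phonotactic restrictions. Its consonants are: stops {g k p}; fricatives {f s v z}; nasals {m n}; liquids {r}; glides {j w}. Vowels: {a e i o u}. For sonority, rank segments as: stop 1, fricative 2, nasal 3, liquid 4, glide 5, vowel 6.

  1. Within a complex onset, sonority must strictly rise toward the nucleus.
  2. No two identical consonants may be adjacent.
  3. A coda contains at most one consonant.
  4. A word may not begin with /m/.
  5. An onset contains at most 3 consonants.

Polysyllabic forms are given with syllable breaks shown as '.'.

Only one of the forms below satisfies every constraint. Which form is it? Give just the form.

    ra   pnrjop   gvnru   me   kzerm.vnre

ra

ra — σ1 onset /r/, coda /∅/ ok → phonotactically legal
pnrjop — violates constraint 5: syllable 1 onset /pnrj/ has 4 consonants (> 3) → phonotactically illegal
gvnru — violates constraint 5: syllable 1 onset /gvnr/ has 4 consonants (> 3) → phonotactically illegal
me — violates constraint 4: word begins with /m/ → phonotactically illegal
kzerm.vnre — violates constraint 3: syllable 1 coda /rm/ has 2 consonants (> 1) → phonotactically illegal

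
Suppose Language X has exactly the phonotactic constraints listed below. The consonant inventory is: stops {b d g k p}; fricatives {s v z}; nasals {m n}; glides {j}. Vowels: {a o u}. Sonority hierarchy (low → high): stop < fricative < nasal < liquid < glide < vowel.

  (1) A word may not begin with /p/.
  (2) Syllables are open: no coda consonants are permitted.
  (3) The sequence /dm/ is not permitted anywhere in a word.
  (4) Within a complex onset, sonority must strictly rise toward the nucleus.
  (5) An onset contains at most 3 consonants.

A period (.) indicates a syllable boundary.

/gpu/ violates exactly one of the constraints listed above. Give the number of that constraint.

4

/gpu/: syllable 1 onset /gp/: /g/ (stop, 1) → /p/ (stop, 1) does not rise.
This is a violation of constraint 4: "Within a complex onset, sonority must strictly rise toward the nucleus."
The remaining constraints (1, 2, 3, 5) are satisfied.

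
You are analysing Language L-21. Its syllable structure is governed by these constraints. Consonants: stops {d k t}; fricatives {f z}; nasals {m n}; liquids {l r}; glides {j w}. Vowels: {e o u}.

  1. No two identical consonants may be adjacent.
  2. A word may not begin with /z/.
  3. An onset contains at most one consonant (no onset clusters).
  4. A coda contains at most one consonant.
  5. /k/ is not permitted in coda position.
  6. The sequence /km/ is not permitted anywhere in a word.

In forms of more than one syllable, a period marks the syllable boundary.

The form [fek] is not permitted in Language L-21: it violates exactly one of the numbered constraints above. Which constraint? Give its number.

[fek]: syllable 1 coda contains /k/.
This is a violation of constraint 5: "/k/ is not permitted in coda position."
The remaining constraints (1, 2, 3, 4, 6) are satisfied.

5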